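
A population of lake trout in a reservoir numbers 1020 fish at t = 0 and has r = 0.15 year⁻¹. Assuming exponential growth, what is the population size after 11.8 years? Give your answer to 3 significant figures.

5990 fish

N(t) = N₀·e^(rt) = 1020 × e^(0.15×11.8) = 1020 × e^1.77.
e^1.77 ≈ 5.8709, so N ≈ 1020 × 5.8709 = 5988.27.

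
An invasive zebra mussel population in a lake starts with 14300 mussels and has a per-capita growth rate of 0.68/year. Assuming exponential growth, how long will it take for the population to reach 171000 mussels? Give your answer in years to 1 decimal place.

Set N₀·e^(rt) = 171000: e^(0.68·t) = 171000/14300 = 11.958.
0.68·t = ln(11.958) = 2.4814, so t = 2.4814/0.68 = 3.6491.

3.6 years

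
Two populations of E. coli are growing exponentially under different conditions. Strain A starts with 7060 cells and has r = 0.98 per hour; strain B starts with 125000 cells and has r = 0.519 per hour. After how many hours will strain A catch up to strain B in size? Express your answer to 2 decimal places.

Set 7060·e^(0.98t) = 125000·e^(0.519t).
e^((0.98 − 0.519)t) = 125000/7060 → e^(0.461·t) = 17.705.
0.461·t = ln(17.705) = 2.8739, so t = 2.8739/0.461 = 6.234.

6.23 hours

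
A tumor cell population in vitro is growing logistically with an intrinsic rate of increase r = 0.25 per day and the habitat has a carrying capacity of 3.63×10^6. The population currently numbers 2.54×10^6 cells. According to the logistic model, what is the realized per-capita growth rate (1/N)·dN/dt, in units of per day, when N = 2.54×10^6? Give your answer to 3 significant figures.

(1/N)·dN/dt = r(1 − N/K) = 0.25 × (1 − 2.54×10^6/3.63×10^6).
= 0.25 × 0.30028 = 0.075069.

0.0751 per day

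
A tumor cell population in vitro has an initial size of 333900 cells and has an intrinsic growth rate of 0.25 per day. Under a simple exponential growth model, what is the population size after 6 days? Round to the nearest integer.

1496436 cells

N(t) = N₀·e^(rt) = 333900 × e^(0.25×6) = 333900 × e^1.5.
e^1.5 ≈ 4.4817, so N ≈ 333900 × 4.4817 = 1.496436×10^6.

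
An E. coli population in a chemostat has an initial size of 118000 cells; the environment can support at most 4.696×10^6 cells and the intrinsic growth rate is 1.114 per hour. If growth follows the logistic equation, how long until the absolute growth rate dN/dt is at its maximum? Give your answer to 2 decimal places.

3.28 hours

Logistic growth is fastest at N = K/2 = 2.348×10^6.
A = (K − N₀)/N₀ = 38.797. Set K/(1 + A·e^(−rt)) = K/2 → A·e^(−rt) = 1.
e^(−1.114t) = 1/38.797 = 0.0257754, so t = ln(38.797)/1.114 = 3.6583/1.114 = 3.284.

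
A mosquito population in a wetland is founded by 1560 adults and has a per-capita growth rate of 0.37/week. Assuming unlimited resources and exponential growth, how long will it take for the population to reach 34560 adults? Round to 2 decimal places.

8.37 weeks

Set N₀·e^(rt) = 34560: e^(0.37·t) = 34560/1560 = 22.154.
0.37·t = ln(22.154) = 3.098, so t = 3.098/0.37 = 8.373.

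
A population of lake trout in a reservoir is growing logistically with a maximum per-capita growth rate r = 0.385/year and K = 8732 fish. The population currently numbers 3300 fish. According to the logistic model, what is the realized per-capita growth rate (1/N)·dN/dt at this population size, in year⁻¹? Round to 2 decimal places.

(1/N)·dN/dt = r(1 − N/K) = 0.385 × (1 − 3300/8732).
= 0.385 × 0.62208 = 0.2395.

0.24 per year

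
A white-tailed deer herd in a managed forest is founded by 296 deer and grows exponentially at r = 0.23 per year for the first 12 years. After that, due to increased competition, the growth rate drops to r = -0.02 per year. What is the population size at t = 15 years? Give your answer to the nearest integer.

Phase 1: N(12) = 296·e^(0.23×12) = 296·e^2.76 = 4676.75.
Phase 2 runs for 15 − 12 = 3 years at r = -0.02.
N(15) = 4676.75·e^(-0.02×3) = 4676.75·e^-0.06 = 4404.4.

4404 deer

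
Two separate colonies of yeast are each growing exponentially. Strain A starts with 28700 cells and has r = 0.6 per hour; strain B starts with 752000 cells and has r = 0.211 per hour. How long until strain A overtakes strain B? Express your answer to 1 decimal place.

8.4 hours

Set 28700·e^(0.6t) = 752000·e^(0.211t).
e^((0.6 − 0.211)t) = 752000/28700 → e^(0.389·t) = 26.202.
0.389·t = ln(26.202) = 3.2658, so t = 3.2658/0.389 = 8.3955.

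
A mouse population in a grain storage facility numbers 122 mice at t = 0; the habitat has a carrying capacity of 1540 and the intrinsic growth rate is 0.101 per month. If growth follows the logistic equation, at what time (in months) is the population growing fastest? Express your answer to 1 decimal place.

24.3 months

Logistic growth is fastest at N = K/2 = 770.
A = (K − N₀)/N₀ = 11.623. Set K/(1 + A·e^(−rt)) = K/2 → A·e^(−rt) = 1.
e^(−0.101t) = 1/11.623 = 0.0860367, so t = ln(11.623)/0.101 = 2.453/0.101 = 24.287.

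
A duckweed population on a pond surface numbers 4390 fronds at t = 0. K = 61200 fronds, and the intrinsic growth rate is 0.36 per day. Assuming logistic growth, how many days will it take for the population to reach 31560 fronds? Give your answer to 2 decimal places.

7.29 days

A = (K − N₀)/N₀ = (61200 − 4390)/4390 = 12.941.
Solve 61200/(1 + 12.941·e^(−0.36t)) = 31560: 1 + 12.941·e^(−0.36t) = 1.9392, so e^(−0.36t) = 0.072574.
−0.36·t = ln(0.072574) = -2.6231, so t = 2.6231/0.36 = 7.2865.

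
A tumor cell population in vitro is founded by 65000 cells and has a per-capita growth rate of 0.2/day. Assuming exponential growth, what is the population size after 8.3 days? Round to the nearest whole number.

N(t) = N₀·e^(rt) = 65000 × e^(0.2×8.3) = 65000 × e^1.66.
e^1.66 ≈ 5.2593, so N ≈ 65000 × 5.2593 = 341855.

341855 cells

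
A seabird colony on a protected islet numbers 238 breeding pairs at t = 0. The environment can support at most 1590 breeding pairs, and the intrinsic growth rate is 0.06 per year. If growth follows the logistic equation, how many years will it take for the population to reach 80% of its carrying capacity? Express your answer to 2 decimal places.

52.06 years

A = (K − N₀)/N₀ = (1590 − 238)/238 = 5.6807.
Solve 1590/(1 + 5.6807·e^(−0.06t)) = 1272: 1 + 5.6807·e^(−0.06t) = 1.25, so e^(−0.06t) = 0.0440089.
−0.06·t = ln(0.0440089) = -3.1234, so t = 3.1234/0.06 = 52.056.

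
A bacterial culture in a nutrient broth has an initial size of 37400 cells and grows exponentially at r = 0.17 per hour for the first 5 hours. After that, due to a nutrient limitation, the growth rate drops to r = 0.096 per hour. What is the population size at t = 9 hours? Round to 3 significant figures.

Phase 1: N(5) = 37400·e^(0.17×5) = 37400·e^0.85 = 87502.8.
Phase 2 runs for 9 − 5 = 4 hours at r = 0.096.
N(9) = 87502.8·e^(0.096×4) = 87502.8·e^0.384 = 128467.

128000 cells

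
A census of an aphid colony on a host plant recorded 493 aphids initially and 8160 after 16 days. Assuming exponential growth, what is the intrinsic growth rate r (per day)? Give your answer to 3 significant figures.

From N(t) = N₀·e^(rt): e^(r·16) = 8160/493 = 16.552.
r·16 = ln(16.552) = 2.8065, so r = 2.8065/16 = 0.17541.

0.175 per day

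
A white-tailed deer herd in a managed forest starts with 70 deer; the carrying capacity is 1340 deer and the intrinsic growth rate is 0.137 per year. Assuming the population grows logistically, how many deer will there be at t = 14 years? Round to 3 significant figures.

366 deer

A = (K − N₀)/N₀ = (1340 − 70)/70 = 18.143.
N(t) = K/(1 + A·e^(−rt)) = 1340/(1 + 18.143×e^(−0.137×14)).
e^(−1.918) = 0.1469; denominator = 1 + 18.143×0.1469 = 3.6652.
N = 1340/3.6652 = 365.601.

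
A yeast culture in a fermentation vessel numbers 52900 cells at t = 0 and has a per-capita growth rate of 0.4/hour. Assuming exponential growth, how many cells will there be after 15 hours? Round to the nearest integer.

21341383 cells

N(t) = N₀·e^(rt) = 52900 × e^(0.4×15) = 52900 × e^6.
e^6 ≈ 403.43, so N ≈ 52900 × 403.43 = 2.134138×10^7.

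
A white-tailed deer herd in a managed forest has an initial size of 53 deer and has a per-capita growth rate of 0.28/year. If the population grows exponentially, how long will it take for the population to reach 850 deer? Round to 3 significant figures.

Set N₀·e^(rt) = 850: e^(0.28·t) = 850/53 = 16.038.
0.28·t = ln(16.038) = 2.7749, so t = 2.7749/0.28 = 9.9105.

9.91 years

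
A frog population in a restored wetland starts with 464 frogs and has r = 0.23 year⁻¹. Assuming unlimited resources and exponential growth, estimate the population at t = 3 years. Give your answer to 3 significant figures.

925 frogs

N(t) = N₀·e^(rt) = 464 × e^(0.23×3) = 464 × e^0.69.
e^0.69 ≈ 1.9937, so N ≈ 464 × 1.9937 = 925.084.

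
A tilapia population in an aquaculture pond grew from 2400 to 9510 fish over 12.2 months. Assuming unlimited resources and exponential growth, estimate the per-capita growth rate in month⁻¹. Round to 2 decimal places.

0.11 per month

From N(t) = N₀·e^(rt): e^(r·12.2) = 9510/2400 = 3.9625.
r·12.2 = ln(3.9625) = 1.3769, so r = 1.3769/12.2 = 0.11286.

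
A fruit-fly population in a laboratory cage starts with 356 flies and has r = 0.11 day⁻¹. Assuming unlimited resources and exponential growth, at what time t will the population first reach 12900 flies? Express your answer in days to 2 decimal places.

Set N₀·e^(rt) = 12900: e^(0.11·t) = 12900/356 = 36.236.
0.11·t = ln(36.236) = 3.5901, so t = 3.5901/0.11 = 32.637.

32.64 days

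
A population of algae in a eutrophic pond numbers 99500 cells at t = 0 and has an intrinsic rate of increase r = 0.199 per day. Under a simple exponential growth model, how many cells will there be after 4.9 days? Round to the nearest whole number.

263818 cells

N(t) = N₀·e^(rt) = 99500 × e^(0.199×4.9) = 99500 × e^0.9751.
e^0.9751 ≈ 2.6514, so N ≈ 99500 × 2.6514 = 263818.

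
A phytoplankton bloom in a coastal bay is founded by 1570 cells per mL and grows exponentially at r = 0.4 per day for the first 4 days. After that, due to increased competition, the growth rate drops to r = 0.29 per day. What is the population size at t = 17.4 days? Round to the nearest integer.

Phase 1: N(4) = 1570·e^(0.4×4) = 1570·e^1.6 = 7776.26.
Phase 2 runs for 17.4 − 4 = 13.4 days at r = 0.29.
N(17.4) = 7776.26·e^(0.29×13.4) = 7776.26·e^3.886 = 378825.

378825 cells per mL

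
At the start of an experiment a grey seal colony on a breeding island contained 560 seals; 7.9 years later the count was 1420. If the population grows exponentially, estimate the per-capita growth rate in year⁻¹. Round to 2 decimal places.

From N(t) = N₀·e^(rt): e^(r·7.9) = 1420/560 = 2.5357.
r·7.9 = ln(2.5357) = 0.93048, so r = 0.93048/7.9 = 0.11778.

0.12 per year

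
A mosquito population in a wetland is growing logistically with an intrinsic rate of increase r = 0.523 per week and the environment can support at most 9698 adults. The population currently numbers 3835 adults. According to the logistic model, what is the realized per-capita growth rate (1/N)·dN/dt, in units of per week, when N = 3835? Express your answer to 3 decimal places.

(1/N)·dN/dt = r(1 − N/K) = 0.523 × (1 − 3835/9698).
= 0.523 × 0.60456 = 0.31618.

0.316 per week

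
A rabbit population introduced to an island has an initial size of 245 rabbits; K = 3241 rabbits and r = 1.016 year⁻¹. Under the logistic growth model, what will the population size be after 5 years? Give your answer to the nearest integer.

3012 rabbits

A = (K − N₀)/N₀ = (3241 − 245)/245 = 12.229.
N(t) = K/(1 + A·e^(−rt)) = 3241/(1 + 12.229×e^(−1.016×5)).
e^(−5.08) = 0.0062199; denominator = 1 + 12.229×0.0062199 = 1.0761.
N = 3241/1.0761 = 3011.91.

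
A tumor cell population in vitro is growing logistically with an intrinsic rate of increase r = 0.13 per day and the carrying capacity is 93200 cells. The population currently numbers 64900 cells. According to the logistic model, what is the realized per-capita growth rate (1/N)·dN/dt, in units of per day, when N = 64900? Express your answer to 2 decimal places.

(1/N)·dN/dt = r(1 − N/K) = 0.13 × (1 − 64900/93200).
= 0.13 × 0.30365 = 0.039474.

0.04 per day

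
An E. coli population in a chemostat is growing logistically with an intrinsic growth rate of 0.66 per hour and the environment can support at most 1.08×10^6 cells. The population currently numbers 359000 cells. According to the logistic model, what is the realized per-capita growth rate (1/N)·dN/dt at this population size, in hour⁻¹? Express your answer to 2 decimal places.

(1/N)·dN/dt = r(1 − N/K) = 0.66 × (1 − 359000/1.08×10^6).
= 0.66 × 0.66759 = 0.44061.

0.44 per hour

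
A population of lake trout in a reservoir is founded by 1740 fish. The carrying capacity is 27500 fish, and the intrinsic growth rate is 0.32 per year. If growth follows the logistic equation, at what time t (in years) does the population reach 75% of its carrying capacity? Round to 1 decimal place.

A = (K − N₀)/N₀ = (27500 − 1740)/1740 = 14.805.
Solve 27500/(1 + 14.805·e^(−0.32t)) = 20625: 1 + 14.805·e^(−0.32t) = 1.3333, so e^(−0.32t) = 0.0225155.
−0.32·t = ln(0.0225155) = -3.7936, so t = 3.7936/0.32 = 11.855.

11.9 years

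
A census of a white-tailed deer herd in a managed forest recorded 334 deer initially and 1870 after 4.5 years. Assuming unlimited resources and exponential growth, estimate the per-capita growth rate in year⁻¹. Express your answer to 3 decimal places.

From N(t) = N₀·e^(rt): e^(r·4.5) = 1870/334 = 5.5988.
r·4.5 = ln(5.5988) = 1.7226, so r = 1.7226/4.5 = 0.38279.

0.383 per year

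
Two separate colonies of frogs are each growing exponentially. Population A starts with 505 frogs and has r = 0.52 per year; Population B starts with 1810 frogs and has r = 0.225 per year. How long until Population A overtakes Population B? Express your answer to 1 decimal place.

4.3 years

Set 505·e^(0.52t) = 1810·e^(0.225t).
e^((0.52 − 0.225)t) = 1810/505 → e^(0.295·t) = 3.5842.
0.295·t = ln(3.5842) = 1.2765, so t = 1.2765/0.295 = 4.3272.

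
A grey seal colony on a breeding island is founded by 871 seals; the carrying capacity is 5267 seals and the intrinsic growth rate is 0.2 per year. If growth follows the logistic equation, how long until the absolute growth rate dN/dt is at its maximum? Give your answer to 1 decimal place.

8.1 years

Logistic growth is fastest at N = K/2 = 2633.5.
A = (K − N₀)/N₀ = 5.0471. Set K/(1 + A·e^(−rt)) = K/2 → A·e^(−rt) = 1.
e^(−0.2t) = 1/5.0471 = 0.198135, so t = ln(5.0471)/0.2 = 1.6188/0.2 = 8.094.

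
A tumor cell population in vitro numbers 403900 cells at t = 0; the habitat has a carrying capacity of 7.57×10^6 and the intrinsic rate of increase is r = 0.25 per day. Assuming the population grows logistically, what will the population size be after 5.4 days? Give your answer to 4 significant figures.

1352000 cells

A = (K − N₀)/N₀ = (7.57×10^6 − 403900)/403900 = 17.742.
N(t) = K/(1 + A·e^(−rt)) = 7.57×10^6/(1 + 17.742×e^(−0.25×5.4)).
e^(−1.35) = 0.25924; denominator = 1 + 17.742×0.25924 = 5.5995.
N = 7.57×10^6/5.5995 = 1.351904×10^6.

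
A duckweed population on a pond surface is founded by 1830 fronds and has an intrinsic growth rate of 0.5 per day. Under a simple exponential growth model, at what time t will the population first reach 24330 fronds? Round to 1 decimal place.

5.2 days

Set N₀·e^(rt) = 24330: e^(0.5·t) = 24330/1830 = 13.295.
0.5·t = ln(13.295) = 2.5874, so t = 2.5874/0.5 = 5.1748.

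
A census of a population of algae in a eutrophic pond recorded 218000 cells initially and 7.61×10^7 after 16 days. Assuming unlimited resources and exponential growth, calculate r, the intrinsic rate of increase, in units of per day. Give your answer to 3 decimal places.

From N(t) = N₀·e^(rt): e^(r·16) = 7.61×10^7/218000 = 349.08.
r·16 = ln(349.08) = 5.8553, so r = 5.8553/16 = 0.36596.

0.366 per day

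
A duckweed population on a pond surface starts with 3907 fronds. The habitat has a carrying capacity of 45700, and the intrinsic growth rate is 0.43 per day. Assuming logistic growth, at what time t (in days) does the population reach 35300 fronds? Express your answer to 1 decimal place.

A = (K − N₀)/N₀ = (45700 − 3907)/3907 = 10.697.
Solve 45700/(1 + 10.697·e^(−0.43t)) = 35300: 1 + 10.697·e^(−0.43t) = 1.2946, so e^(−0.43t) = 0.0275422.
−0.43·t = ln(0.0275422) = -3.592, so t = 3.592/0.43 = 8.3536.

8.4 days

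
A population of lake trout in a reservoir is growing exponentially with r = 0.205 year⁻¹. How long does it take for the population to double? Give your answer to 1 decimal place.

Doubling time t_d = ln(2)/r = 0.6931/0.205 = 3.3812.

3.4 years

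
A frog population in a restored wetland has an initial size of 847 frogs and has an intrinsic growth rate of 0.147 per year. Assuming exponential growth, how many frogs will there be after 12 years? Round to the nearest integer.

4943 frogs

N(t) = N₀·e^(rt) = 847 × e^(0.147×12) = 847 × e^1.764.
e^1.764 ≈ 5.8357, so N ≈ 847 × 5.8357 = 4942.87.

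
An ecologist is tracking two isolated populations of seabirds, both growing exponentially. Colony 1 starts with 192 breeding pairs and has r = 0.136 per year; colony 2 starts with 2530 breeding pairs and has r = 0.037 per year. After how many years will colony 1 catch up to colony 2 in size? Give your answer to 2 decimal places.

26.05 years

Set 192·e^(0.136t) = 2530·e^(0.037t).
e^((0.136 − 0.037)t) = 2530/192 → e^(0.099·t) = 13.177.
0.099·t = ln(13.177) = 2.5785, so t = 2.5785/0.099 = 26.045.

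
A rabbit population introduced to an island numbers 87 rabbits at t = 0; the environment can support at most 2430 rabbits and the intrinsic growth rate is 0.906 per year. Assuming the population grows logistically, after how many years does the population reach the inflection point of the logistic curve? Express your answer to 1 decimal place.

Logistic growth is fastest at N = K/2 = 1215.
A = (K − N₀)/N₀ = 26.931. Set K/(1 + A·e^(−rt)) = K/2 → A·e^(−rt) = 1.
e^(−0.906t) = 1/26.931 = 0.0371319, so t = ln(26.931)/0.906 = 3.2933/0.906 = 3.635.

3.6 years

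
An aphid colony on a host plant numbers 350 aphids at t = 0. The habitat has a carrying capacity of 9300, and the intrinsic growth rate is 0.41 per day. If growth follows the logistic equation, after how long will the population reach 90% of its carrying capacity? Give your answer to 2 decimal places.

13.27 days

A = (K − N₀)/N₀ = (9300 − 350)/350 = 25.571.
Solve 9300/(1 + 25.571·e^(−0.41t)) = 8370: 1 + 25.571·e^(−0.41t) = 1.1111, so e^(−0.41t) = 0.00434513.
−0.41·t = ln(0.00434513) = -5.4387, so t = 5.4387/0.41 = 13.265.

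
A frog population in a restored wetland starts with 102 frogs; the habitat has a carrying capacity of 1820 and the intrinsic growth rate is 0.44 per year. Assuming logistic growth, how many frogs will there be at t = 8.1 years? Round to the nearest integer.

1232 frogs

A = (K − N₀)/N₀ = (1820 − 102)/102 = 16.843.
N(t) = K/(1 + A·e^(−rt)) = 1820/(1 + 16.843×e^(−0.44×8.1)).
e^(−3.564) = 0.028325; denominator = 1 + 16.843×0.028325 = 1.4771.
N = 1820/1.4771 = 1232.16.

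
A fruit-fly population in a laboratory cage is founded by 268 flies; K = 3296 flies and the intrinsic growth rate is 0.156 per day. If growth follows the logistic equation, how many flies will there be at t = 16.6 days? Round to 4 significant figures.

A = (K − N₀)/N₀ = (3296 − 268)/268 = 11.299.
N(t) = K/(1 + A·e^(−rt)) = 3296/(1 + 11.299×e^(−0.156×16.6)).
e^(−2.59) = 0.07505; denominator = 1 + 11.299×0.07505 = 1.848.
N = 3296/1.848 = 1783.59.

1784 flies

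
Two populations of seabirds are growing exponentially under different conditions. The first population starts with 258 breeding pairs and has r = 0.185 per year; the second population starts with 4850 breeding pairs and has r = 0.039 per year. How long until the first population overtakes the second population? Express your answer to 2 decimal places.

20.09 years

Set 258·e^(0.185t) = 4850·e^(0.039t).
e^((0.185 − 0.039)t) = 4850/258 → e^(0.146·t) = 18.798.
0.146·t = ln(18.798) = 2.9338, so t = 2.9338/0.146 = 20.094.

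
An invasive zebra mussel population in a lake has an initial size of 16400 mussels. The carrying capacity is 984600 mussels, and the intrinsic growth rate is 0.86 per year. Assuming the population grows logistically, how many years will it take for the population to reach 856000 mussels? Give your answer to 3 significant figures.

6.95 years

A = (K − N₀)/N₀ = (984600 − 16400)/16400 = 59.037.
Solve 984600/(1 + 59.037·e^(−0.86t)) = 856000: 1 + 59.037·e^(−0.86t) = 1.1502, so e^(−0.86t) = 0.00254475.
−0.86·t = ln(0.00254475) = -5.9737, so t = 5.9737/0.86 = 6.9462.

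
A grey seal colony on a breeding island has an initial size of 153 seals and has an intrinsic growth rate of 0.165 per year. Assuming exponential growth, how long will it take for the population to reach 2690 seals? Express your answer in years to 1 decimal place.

Set N₀·e^(rt) = 2690: e^(0.165·t) = 2690/153 = 17.582.
0.165·t = ln(17.582) = 2.8669, so t = 2.8669/0.165 = 17.375.

17.4 years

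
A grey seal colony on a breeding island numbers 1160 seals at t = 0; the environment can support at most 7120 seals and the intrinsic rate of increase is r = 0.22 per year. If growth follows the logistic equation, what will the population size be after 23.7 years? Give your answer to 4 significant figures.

A = (K − N₀)/N₀ = (7120 − 1160)/1160 = 5.1379.
N(t) = K/(1 + A·e^(−rt)) = 7120/(1 + 5.1379×e^(−0.22×23.7)).
e^(−5.214) = 0.0054399; denominator = 1 + 5.1379×0.0054399 = 1.0279.
N = 7120/1.0279 = 6926.41.

6926 seals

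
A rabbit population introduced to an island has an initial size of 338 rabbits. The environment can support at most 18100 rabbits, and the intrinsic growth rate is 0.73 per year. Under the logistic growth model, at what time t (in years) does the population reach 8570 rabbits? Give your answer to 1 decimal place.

5.3 years

A = (K − N₀)/N₀ = (18100 − 338)/338 = 52.55.
Solve 18100/(1 + 52.55·e^(−0.73t)) = 8570: 1 + 52.55·e^(−0.73t) = 2.112, so e^(−0.73t) = 0.021161.
−0.73·t = ln(0.021161) = -3.8556, so t = 3.8556/0.73 = 5.2816.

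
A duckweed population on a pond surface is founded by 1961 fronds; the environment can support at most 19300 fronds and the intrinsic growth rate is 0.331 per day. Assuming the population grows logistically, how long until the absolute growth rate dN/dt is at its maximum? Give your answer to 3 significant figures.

Logistic growth is fastest at N = K/2 = 9650.
A = (K − N₀)/N₀ = 8.8419. Set K/(1 + A·e^(−rt)) = K/2 → A·e^(−rt) = 1.
e^(−0.331t) = 1/8.8419 = 0.113098, so t = ln(8.8419)/0.331 = 2.1795/0.331 = 6.5846.

6.58 days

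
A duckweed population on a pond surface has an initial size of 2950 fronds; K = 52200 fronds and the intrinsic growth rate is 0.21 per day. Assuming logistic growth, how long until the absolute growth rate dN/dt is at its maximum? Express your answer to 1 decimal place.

13.4 days

Logistic growth is fastest at N = K/2 = 26100.
A = (K − N₀)/N₀ = 16.695. Set K/(1 + A·e^(−rt)) = K/2 → A·e^(−rt) = 1.
e^(−0.21t) = 1/16.695 = 0.0598985, so t = ln(16.695)/0.21 = 2.8151/0.21 = 13.405.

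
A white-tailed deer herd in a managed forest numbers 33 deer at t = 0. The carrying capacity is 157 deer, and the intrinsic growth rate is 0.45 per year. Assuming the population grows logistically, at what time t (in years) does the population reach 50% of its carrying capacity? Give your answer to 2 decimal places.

A = (K − N₀)/N₀ = (157 − 33)/33 = 3.7576.
Solve 157/(1 + 3.7576·e^(−0.45t)) = 78.5: 1 + 3.7576·e^(−0.45t) = 2, so e^(−0.45t) = 0.266129.
−0.45·t = ln(0.266129) = -1.3238, so t = 1.3238/0.45 = 2.9417.

2.94 years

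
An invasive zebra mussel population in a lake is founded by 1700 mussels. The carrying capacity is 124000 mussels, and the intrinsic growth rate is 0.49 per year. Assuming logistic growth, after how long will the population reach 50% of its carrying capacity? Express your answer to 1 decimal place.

8.7 years

A = (K − N₀)/N₀ = (124000 − 1700)/1700 = 71.941.
Solve 124000/(1 + 71.941·e^(−0.49t)) = 62000: 1 + 71.941·e^(−0.49t) = 2, so e^(−0.49t) = 0.0139002.
−0.49·t = ln(0.0139002) = -4.2758, so t = 4.2758/0.49 = 8.7262.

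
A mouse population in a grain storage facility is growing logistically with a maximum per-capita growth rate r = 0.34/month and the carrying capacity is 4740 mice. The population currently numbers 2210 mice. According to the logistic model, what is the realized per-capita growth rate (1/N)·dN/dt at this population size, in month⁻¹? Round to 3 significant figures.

0.181 per month

(1/N)·dN/dt = r(1 − N/K) = 0.34 × (1 − 2210/4740).
= 0.34 × 0.53376 = 0.18148.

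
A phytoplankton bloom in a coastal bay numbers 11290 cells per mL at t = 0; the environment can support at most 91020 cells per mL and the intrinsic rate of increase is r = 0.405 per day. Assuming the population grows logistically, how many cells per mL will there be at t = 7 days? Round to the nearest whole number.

A = (K − N₀)/N₀ = (91020 − 11290)/11290 = 7.062.
N(t) = K/(1 + A·e^(−rt)) = 91020/(1 + 7.062×e^(−0.405×7)).
e^(−2.835) = 0.058719; denominator = 1 + 7.062×0.058719 = 1.4147.
N = 91020/1.4147 = 64340.1.

64340 cells per mL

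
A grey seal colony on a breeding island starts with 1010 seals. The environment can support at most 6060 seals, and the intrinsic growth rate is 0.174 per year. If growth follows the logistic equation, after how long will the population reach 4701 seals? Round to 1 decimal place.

A = (K − N₀)/N₀ = (6060 − 1010)/1010 = 5.
Solve 6060/(1 + 5·e^(−0.174t)) = 4701: 1 + 5·e^(−0.174t) = 1.2891, so e^(−0.174t) = 0.0578175.
−0.174·t = ln(0.0578175) = -2.8505, so t = 2.8505/0.174 = 16.382.

16.4 years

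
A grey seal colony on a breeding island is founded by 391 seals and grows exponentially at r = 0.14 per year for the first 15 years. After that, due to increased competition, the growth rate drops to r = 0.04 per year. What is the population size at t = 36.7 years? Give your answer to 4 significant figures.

7606 seals

Phase 1: N(15) = 391·e^(0.14×15) = 391·e^2.1 = 3192.97.
Phase 2 runs for 36.7 − 15 = 21.7 years at r = 0.04.
N(36.7) = 3192.97·e^(0.04×21.7) = 3192.97·e^0.868 = 7606.11.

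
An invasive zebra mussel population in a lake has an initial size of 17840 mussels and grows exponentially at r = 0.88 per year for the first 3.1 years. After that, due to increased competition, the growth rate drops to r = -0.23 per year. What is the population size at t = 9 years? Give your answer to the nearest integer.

70277 mussels

Phase 1: N(3.1) = 17840·e^(0.88×3.1) = 17840·e^2.728 = 272992.
Phase 2 runs for 9 − 3.1 = 5.9 years at r = -0.23.
N(9) = 272992·e^(-0.23×5.9) = 272992·e^-1.357 = 70276.9.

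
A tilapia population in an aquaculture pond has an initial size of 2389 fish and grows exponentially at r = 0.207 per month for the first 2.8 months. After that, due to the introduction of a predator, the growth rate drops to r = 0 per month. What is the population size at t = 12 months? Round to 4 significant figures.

4265 fish

Phase 1: N(2.8) = 2389·e^(0.207×2.8) = 2389·e^0.5796 = 4265.14.
Phase 2 runs for 12 − 2.8 = 9.2 months at r = 0.
N(12) = 4265.14·e^(0×9.2) = 4265.14·e^-0 = 4265.14.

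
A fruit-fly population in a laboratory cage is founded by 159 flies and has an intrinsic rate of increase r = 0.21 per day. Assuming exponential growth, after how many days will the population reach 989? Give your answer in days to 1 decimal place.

Set N₀·e^(rt) = 989: e^(0.21·t) = 989/159 = 6.2201.
0.21·t = ln(6.2201) = 1.8278, so t = 1.8278/0.21 = 8.7038.

8.7 days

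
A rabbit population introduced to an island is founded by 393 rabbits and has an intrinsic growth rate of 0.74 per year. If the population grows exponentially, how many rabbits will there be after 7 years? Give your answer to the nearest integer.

69829 rabbits

N(t) = N₀·e^(rt) = 393 × e^(0.74×7) = 393 × e^5.18.
e^5.18 ≈ 177.68, so N ≈ 393 × 177.68 = 69829.3.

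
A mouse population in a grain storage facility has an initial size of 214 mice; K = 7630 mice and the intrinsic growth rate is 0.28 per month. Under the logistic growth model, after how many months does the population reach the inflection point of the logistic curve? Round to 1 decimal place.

Logistic growth is fastest at N = K/2 = 3815.
A = (K − N₀)/N₀ = 34.654. Set K/(1 + A·e^(−rt)) = K/2 → A·e^(−rt) = 1.
e^(−0.28t) = 1/34.654 = 0.0288565, so t = ln(34.654)/0.28 = 3.5454/0.28 = 12.662.

12.7 months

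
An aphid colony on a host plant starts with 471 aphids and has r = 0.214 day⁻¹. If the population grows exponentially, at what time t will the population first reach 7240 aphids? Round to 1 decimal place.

12.8 days

Set N₀·e^(rt) = 7240: e^(0.214·t) = 7240/471 = 15.372.
0.214·t = ln(15.372) = 2.7325, so t = 2.7325/0.214 = 12.769.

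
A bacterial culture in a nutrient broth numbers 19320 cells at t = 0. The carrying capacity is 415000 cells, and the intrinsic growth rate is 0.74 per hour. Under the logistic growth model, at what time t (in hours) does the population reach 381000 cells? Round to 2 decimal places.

7.35 hours

A = (K − N₀)/N₀ = (415000 − 19320)/19320 = 20.48.
Solve 415000/(1 + 20.48·e^(−0.74t)) = 381000: 1 + 20.48·e^(−0.74t) = 1.0892, so e^(−0.74t) = 0.0043573.
−0.74·t = ln(0.0043573) = -5.4359, so t = 5.4359/0.74 = 7.3458.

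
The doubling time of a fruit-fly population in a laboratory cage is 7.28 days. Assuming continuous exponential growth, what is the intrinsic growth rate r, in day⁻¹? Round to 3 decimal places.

0.095 per day

r = ln(2)/t_d = 0.6931/7.28 = 0.095213.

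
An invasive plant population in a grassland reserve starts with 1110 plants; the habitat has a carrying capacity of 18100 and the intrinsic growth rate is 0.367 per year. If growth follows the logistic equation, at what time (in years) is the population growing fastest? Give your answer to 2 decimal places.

7.43 years

Logistic growth is fastest at N = K/2 = 9050.
A = (K − N₀)/N₀ = 15.306. Set K/(1 + A·e^(−rt)) = K/2 → A·e^(−rt) = 1.
e^(−0.367t) = 1/15.306 = 0.0653325, so t = ln(15.306)/0.367 = 2.7283/0.367 = 7.434.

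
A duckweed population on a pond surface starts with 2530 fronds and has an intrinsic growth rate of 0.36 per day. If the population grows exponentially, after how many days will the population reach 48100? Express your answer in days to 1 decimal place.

Set N₀·e^(rt) = 48100: e^(0.36·t) = 48100/2530 = 19.012.
0.36·t = ln(19.012) = 2.9451, so t = 2.9451/0.36 = 8.1807.

8.2 days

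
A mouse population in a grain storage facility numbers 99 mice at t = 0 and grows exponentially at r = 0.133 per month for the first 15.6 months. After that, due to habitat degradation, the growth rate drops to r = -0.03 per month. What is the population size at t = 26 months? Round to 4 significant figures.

577.0 mice

Phase 1: N(15.6) = 99·e^(0.133×15.6) = 99·e^2.075 = 788.332.
Phase 2 runs for 26 − 15.6 = 10.4 months at r = -0.03.
N(26) = 788.332·e^(-0.03×10.4) = 788.332·e^-0.312 = 577.045.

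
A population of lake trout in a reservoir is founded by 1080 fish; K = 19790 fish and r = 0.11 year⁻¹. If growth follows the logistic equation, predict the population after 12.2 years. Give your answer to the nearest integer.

3580 fish

A = (K − N₀)/N₀ = (19790 − 1080)/1080 = 17.324.
N(t) = K/(1 + A·e^(−rt)) = 19790/(1 + 17.324×e^(−0.11×12.2)).
e^(−1.342) = 0.26132; denominator = 1 + 17.324×0.26132 = 5.5272.
N = 19790/5.5272 = 3580.49.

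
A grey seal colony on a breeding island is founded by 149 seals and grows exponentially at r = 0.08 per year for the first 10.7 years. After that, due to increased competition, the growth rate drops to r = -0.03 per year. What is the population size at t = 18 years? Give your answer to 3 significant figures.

Phase 1: N(10.7) = 149·e^(0.08×10.7) = 149·e^0.856 = 350.705.
Phase 2 runs for 18 − 10.7 = 7.3 years at r = -0.03.
N(18) = 350.705·e^(-0.03×7.3) = 350.705·e^-0.219 = 281.729.

282 seals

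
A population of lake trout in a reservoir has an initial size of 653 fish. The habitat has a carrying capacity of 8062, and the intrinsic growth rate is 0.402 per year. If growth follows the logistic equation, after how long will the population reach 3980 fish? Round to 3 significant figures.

5.98 years

A = (K − N₀)/N₀ = (8062 − 653)/653 = 11.346.
Solve 8062/(1 + 11.346·e^(−0.402t)) = 3980: 1 + 11.346·e^(−0.402t) = 2.0256, so e^(−0.402t) = 0.0903948.
−0.402·t = ln(0.0903948) = -2.4036, so t = 2.4036/0.402 = 5.979.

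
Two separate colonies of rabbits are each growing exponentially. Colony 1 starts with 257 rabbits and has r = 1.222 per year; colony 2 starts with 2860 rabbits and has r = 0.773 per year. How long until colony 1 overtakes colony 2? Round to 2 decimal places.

Set 257·e^(1.222t) = 2860·e^(0.773t).
e^((1.222 − 0.773)t) = 2860/257 → e^(0.449·t) = 11.128.
0.449·t = ln(11.128) = 2.4095, so t = 2.4095/0.449 = 5.3664.

5.37 years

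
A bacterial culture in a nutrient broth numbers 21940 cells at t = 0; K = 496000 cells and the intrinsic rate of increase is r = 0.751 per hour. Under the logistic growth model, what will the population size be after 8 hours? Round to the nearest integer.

A = (K − N₀)/N₀ = (496000 − 21940)/21940 = 21.607.
N(t) = K/(1 + A·e^(−rt)) = 496000/(1 + 21.607×e^(−0.751×8)).
e^(−6.008) = 0.002459; denominator = 1 + 21.607×0.002459 = 1.0531.
N = 496000/1.0531 = 470976.

470976 cells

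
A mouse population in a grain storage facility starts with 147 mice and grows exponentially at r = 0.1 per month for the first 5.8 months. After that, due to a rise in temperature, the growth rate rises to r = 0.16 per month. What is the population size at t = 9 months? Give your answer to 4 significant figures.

Phase 1: N(5.8) = 147·e^(0.1×5.8) = 147·e^0.58 = 262.548.
Phase 2 runs for 9 − 5.8 = 3.2 months at r = 0.16.
N(9) = 262.548·e^(0.16×3.2) = 262.548·e^0.512 = 438.094.

438.1 mice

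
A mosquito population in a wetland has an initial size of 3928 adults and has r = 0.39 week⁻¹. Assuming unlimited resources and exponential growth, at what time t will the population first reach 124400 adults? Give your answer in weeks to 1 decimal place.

Set N₀·e^(rt) = 124400: e^(0.39·t) = 124400/3928 = 31.67.
0.39·t = ln(31.67) = 3.4554, so t = 3.4554/0.39 = 8.8599.

8.9 weeks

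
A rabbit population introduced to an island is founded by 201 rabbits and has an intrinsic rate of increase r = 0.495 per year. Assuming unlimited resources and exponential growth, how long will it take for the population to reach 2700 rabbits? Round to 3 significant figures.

5.25 years

Set N₀·e^(rt) = 2700: e^(0.495·t) = 2700/201 = 13.433.
0.495·t = ln(13.433) = 2.5977, so t = 2.5977/0.495 = 5.2479.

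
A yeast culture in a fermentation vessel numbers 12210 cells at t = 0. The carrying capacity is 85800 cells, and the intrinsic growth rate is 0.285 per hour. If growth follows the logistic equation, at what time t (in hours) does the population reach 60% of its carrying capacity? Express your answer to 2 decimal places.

7.73 hours

A = (K − N₀)/N₀ = (85800 − 12210)/12210 = 6.027.
Solve 85800/(1 + 6.027·e^(−0.285t)) = 51480: 1 + 6.027·e^(−0.285t) = 1.6667, so e^(−0.285t) = 0.110613.
−0.285·t = ln(0.110613) = -2.2017, so t = 2.2017/0.285 = 7.7253.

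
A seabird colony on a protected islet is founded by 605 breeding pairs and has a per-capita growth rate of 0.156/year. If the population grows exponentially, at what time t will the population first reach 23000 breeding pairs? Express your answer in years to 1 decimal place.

Set N₀·e^(rt) = 23000: e^(0.156·t) = 23000/605 = 38.017.
0.156·t = ln(38.017) = 3.638, so t = 3.638/0.156 = 23.321.

23.3 years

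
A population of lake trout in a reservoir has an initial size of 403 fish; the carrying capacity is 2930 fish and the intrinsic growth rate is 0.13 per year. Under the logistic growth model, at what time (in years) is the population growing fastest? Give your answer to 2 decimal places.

Logistic growth is fastest at N = K/2 = 1465.
A = (K − N₀)/N₀ = 6.2705. Set K/(1 + A·e^(−rt)) = K/2 → A·e^(−rt) = 1.
e^(−0.13t) = 1/6.2705 = 0.159478, so t = ln(6.2705)/0.13 = 1.8359/0.13 = 14.122.

14.12 years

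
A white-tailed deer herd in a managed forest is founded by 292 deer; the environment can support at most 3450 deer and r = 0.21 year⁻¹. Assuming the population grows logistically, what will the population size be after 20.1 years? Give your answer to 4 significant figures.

2977 deer

A = (K − N₀)/N₀ = (3450 − 292)/292 = 10.815.
N(t) = K/(1 + A·e^(−rt)) = 3450/(1 + 10.815×e^(−0.21×20.1)).
e^(−4.221) = 0.014684; denominator = 1 + 10.815×0.014684 = 1.1588.
N = 3450/1.1588 = 2977.2.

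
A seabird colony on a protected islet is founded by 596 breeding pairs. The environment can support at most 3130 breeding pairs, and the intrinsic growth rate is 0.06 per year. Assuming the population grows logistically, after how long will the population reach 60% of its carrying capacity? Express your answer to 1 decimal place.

30.9 years

A = (K − N₀)/N₀ = (3130 − 596)/596 = 4.2517.
Solve 3130/(1 + 4.2517·e^(−0.06t)) = 1878: 1 + 4.2517·e^(−0.06t) = 1.6667, so e^(−0.06t) = 0.156801.
−0.06·t = ln(0.156801) = -1.8528, so t = 1.8528/0.06 = 30.88.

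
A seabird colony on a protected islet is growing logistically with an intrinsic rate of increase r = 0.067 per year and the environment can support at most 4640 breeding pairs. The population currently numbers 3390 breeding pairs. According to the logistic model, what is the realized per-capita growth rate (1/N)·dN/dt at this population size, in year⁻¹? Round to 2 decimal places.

(1/N)·dN/dt = r(1 − N/K) = 0.067 × (1 − 3390/4640).
= 0.067 × 0.2694 = 0.01805.

0.02 per year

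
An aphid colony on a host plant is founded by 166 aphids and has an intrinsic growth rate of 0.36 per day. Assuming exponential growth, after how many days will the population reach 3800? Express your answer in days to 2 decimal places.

Set N₀·e^(rt) = 3800: e^(0.36·t) = 3800/166 = 22.892.
0.36·t = ln(22.892) = 3.1308, so t = 3.1308/0.36 = 8.6966.

8.70 days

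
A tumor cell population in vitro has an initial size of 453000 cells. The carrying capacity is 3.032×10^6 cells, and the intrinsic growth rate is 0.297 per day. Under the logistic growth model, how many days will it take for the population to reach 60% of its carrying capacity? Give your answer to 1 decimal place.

7.2 days

A = (K − N₀)/N₀ = (3.032×10^6 − 453000)/453000 = 5.6932.
Solve 3.032×10^6/(1 + 5.6932·e^(−0.297t)) = 1.8192×10^6: 1 + 5.6932·e^(−0.297t) = 1.6667, so e^(−0.297t) = 0.1171.
−0.297·t = ln(0.1171) = -2.1447, so t = 2.1447/0.297 = 7.2213.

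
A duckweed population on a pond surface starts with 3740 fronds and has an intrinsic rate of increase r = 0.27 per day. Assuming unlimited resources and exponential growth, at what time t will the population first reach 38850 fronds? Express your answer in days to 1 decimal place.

Set N₀·e^(rt) = 38850: e^(0.27·t) = 38850/3740 = 10.388.
0.27·t = ln(10.388) = 2.3406, so t = 2.3406/0.27 = 8.669.

8.7 days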